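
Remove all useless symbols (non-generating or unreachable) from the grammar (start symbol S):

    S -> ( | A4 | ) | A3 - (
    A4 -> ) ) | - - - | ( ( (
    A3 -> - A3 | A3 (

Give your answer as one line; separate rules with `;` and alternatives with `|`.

Generating nonterminals: {A4, S}.
Reachable from S after that: {A4, S}.
Removed useless symbols: {A3} and every production mentioning them.

S -> ( | A4 | ); A4 -> ) ) | - - - | ( ( (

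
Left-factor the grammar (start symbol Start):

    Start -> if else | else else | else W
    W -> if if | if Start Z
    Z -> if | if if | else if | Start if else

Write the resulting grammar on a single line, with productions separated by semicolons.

Start has alternatives sharing prefix 'else': factor to Start → else Start1 with Start1 → else | W.
W has alternatives sharing prefix 'if': factor to W → if W1 with W1 → if | Start Z.
Z has alternatives sharing prefix 'if': factor to Z → if Z1 with Z1 → ε | if.

Start -> if else | else Start1; W -> if W1; Z -> else if | Start if else | if Z1; Start1 -> else | W; W1 -> if | Start Z; Z1 -> ε | if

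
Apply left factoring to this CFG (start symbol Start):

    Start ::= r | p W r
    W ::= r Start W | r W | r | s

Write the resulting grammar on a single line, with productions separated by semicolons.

Start ::= r | p W r; W ::= s | r W1; W1 ::= Start W | W | epsilon

W has alternatives sharing prefix 'r': factor to W → r W1 with W1 → Start W | W | ε.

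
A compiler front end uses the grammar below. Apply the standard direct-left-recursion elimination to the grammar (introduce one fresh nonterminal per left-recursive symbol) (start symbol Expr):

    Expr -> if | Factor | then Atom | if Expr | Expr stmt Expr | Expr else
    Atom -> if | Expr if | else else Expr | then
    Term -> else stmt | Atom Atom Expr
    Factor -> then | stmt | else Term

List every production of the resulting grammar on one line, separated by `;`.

Expr -> if Expr1 | Factor Expr1 | then Atom Expr1 | if Expr Expr1; Atom -> if | Expr if | else else Expr | then; Term -> else stmt | Atom Atom Expr; Factor -> then | stmt | else Term; Expr1 -> stmt Expr Expr1 | else Expr1 | ε

Expr is directly left-recursive.
For Expr: α = {stmt Expr, else}, β = {if, Factor, then Atom, if Expr}. Rewrite as Expr → β Expr1 and Expr1 → α Expr1 | ε.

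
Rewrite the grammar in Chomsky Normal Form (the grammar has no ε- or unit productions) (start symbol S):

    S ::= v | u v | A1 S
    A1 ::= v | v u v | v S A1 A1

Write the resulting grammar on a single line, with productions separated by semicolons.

Introduce a nonterminal for each terminal appearing in a rule of length ≥ 2: X1 → u, X2 → v.
Binarize each right-hand side of length ≥ 3 by chaining fresh nonterminals (Y1, Y2, …): affected rules were A1 → X2 X1 X2; A1 → X2 S A1 A1.

S ::= v | X1 X2 | A1 S; A1 ::= v | X2 Y1 | X2 Y2; X1 ::= u; X2 ::= v; Y1 ::= X1 X2; Y2 ::= S Y3; Y3 ::= A1 A1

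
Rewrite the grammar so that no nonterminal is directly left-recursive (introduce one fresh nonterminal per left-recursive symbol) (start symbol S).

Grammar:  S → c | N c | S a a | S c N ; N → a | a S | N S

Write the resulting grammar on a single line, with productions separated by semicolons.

S → c S' | N c S'; N → a N' | a S N'; S' → a a S' | c N S' | ε; N' → S N' | ε

Left recursion appears on S, N.
For S: α = {a a, c N}, β = {c, N c}. Rewrite as S → β S' and S' → α S' | ε.
For N: α = {S}, β = {a, a S}. Rewrite as N → β N' and N' → α N' | ε.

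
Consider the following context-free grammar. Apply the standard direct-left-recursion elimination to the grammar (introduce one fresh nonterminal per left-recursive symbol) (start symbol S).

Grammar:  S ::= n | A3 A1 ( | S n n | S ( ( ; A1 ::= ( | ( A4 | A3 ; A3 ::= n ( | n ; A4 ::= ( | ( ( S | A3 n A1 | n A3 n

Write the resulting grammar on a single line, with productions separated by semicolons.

Directly left-recursive nonterminal: S.
For S: α = {n n, ( (}, β = {n, A3 A1 (}. Rewrite as S → β S' and S' → α S' | ε.

S ::= n S' | A3 A1 ( S'; A1 ::= ( | ( A4 | A3; A3 ::= n ( | n; A4 ::= ( | ( ( S | A3 n A1 | n A3 n; S' ::= n n S' | ( ( S' | ε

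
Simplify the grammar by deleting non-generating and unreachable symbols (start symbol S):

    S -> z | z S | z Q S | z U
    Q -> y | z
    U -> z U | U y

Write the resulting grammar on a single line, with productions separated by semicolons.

Generating nonterminals: {Q, S}.
Reachable from S after that: {Q, S}.
Removed useless symbols: {U} and every production mentioning them.

S -> z | z S | z Q S; Q -> y | z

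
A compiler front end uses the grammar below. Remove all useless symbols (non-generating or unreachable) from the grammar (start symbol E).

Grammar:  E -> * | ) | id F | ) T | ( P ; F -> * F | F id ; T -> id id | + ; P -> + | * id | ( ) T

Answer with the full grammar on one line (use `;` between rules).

E -> * | ) | ) T | ( P; T -> id id | +; P -> + | * id | ( ) T

Generating nonterminals: {E, P, T}.
Reachable from E after that: {E, P, T}.
Removed useless symbols: {F} and every production mentioning them.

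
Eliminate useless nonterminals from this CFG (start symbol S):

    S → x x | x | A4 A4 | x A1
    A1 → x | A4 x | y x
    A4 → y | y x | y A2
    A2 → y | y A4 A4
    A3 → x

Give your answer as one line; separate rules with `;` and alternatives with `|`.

S → x x | x | A4 A4 | x A1; A1 → x | A4 x | y x; A4 → y | y x | y A2; A2 → y | y A4 A4

Generating nonterminals: {A1, A2, A3, A4, S}.
Reachable from S after that: {A1, A2, A4, S}.
Removed useless symbols: {A3} and every production mentioning them.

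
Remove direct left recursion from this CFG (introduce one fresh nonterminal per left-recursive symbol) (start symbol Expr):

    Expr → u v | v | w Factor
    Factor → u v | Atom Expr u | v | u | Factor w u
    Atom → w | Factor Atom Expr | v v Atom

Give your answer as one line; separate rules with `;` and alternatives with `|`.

Left recursion appears on Factor.
For Factor: α = {w u}, β = {u v, Atom Expr u, v, u}. Rewrite as Factor → β Factor1 and Factor1 → α Factor1 | ε.

Expr → u v | v | w Factor; Factor → u v Factor1 | Atom Expr u Factor1 | v Factor1 | u Factor1; Atom → w | Factor Atom Expr | v v Atom; Factor1 → w u Factor1 | ε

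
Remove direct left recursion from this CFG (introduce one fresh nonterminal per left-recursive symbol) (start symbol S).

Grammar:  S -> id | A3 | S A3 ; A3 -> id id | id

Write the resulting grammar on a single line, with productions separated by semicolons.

Directly left-recursive nonterminal: S.
For S: α = {A3}, β = {id, A3}. Rewrite as S → β S' and S' → α S' | ε.

S -> id S' | A3 S'; A3 -> id id | id; S' -> A3 S' | ε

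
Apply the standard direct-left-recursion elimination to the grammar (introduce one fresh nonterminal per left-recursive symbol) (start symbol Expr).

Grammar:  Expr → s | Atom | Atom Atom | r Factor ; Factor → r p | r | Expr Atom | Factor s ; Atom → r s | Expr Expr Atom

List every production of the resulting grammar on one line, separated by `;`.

Expr → s | Atom | Atom Atom | r Factor; Factor → r p Factor1 | r Factor1 | Expr Atom Factor1; Atom → r s | Expr Expr Atom; Factor1 → s Factor1 | ε

Directly left-recursive nonterminal: Factor.
For Factor: α = {s}, β = {r p, r, Expr Atom}. Rewrite as Factor → β Factor1 and Factor1 → α Factor1 | ε.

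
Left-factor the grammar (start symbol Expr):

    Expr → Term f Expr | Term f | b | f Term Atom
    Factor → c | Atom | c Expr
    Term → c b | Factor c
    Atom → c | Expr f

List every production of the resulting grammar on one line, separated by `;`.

Expr → b | f Term Atom | Term f Expr1; Factor → Atom | c Factor1; Term → c b | Factor c; Atom → c | Expr f; Expr1 → Expr | ε; Factor1 → ε | Expr

Expr has alternatives sharing prefix 'Term f': factor to Expr → Term f Expr1 with Expr1 → Expr | ε.
Factor has alternatives sharing prefix 'c': factor to Factor → c Factor1 with Factor1 → ε | Expr.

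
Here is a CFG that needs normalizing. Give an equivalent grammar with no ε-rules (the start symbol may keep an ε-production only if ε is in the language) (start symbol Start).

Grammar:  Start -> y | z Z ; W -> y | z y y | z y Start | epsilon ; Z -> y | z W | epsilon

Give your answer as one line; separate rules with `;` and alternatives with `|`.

Nullable set = {W, Z}.
ε ∉ L(G), so no ε-production is kept.
Expand every rule over subsets of its nullable positions: Start → z Z gives z Z | z. Z → z W gives z W | z.

Start -> y | z Z | z; W -> y | z y y | z y Start; Z -> y | z W | z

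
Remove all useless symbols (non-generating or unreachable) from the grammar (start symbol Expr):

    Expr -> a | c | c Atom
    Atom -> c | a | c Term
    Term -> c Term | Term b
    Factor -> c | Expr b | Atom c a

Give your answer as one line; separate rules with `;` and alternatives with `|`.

Expr -> a | c | c Atom; Atom -> c | a

Generating nonterminals: {Atom, Expr, Factor}.
Reachable from Expr after that: {Atom, Expr}.
Removed useless symbols: {Factor, Term} and every production mentioning them.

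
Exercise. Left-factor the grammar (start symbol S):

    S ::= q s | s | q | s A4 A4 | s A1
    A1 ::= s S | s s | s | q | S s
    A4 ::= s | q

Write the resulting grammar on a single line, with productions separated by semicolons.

S ::= s S' | q S''; A1 ::= q | S s | s A1'; A4 ::= s | q; S' ::= ε | A4 A4 | A1; S'' ::= s | ε; A1' ::= S | s | ε

S has alternatives sharing prefix 's': factor to S → s S' with S' → ε | A4 A4 | A1.
S has alternatives sharing prefix 'q': factor to S → q S'' with S'' → s | ε.
A1 has alternatives sharing prefix 's': factor to A1 → s A1' with A1' → S | s | ε.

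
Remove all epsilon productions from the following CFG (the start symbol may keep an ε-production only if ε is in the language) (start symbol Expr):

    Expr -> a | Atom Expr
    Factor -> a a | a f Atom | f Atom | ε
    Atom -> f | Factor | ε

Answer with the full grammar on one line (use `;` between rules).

Expr -> a | Atom Expr; Factor -> a a | a f Atom | a f | f Atom | f; Atom -> f | Factor

Nullable set = {Atom, Factor}.
ε ∉ L(G), so no ε-production is kept.
Expand every rule over subsets of its nullable positions: Factor → a f Atom gives a f Atom | a f. Factor → f Atom gives f Atom | f.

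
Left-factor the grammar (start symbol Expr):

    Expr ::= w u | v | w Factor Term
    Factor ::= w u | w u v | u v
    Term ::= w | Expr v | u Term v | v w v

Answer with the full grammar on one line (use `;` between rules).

Expr has alternatives sharing prefix 'w': factor to Expr → w Expr1 with Expr1 → u | Factor Term.
Factor has alternatives sharing prefix 'w u': factor to Factor → w u Factor1 with Factor1 → ε | v.

Expr ::= v | w Expr1; Factor ::= u v | w u Factor1; Term ::= w | Expr v | u Term v | v w v; Expr1 ::= u | Factor Term; Factor1 ::= ε | v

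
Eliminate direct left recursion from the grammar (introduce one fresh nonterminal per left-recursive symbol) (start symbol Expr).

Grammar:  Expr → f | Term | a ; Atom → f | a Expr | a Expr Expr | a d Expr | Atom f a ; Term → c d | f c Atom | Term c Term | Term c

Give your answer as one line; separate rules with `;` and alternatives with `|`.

Directly left-recursive nonterminals: Atom, Term.
For Atom: α = {f a}, β = {f, a Expr, a Expr Expr, a d Expr}. Rewrite as Atom → β Atom1 and Atom1 → α Atom1 | ε.
For Term: α = {c Term, c}, β = {c d, f c Atom}. Rewrite as Term → β Term1 and Term1 → α Term1 | ε.

Expr → f | Term | a; Atom → f Atom1 | a Expr Atom1 | a Expr Expr Atom1 | a d Expr Atom1; Term → c d Term1 | f c Atom Term1; Atom1 → f a Atom1 | epsilon; Term1 → c Term Term1 | c Term1 | epsilon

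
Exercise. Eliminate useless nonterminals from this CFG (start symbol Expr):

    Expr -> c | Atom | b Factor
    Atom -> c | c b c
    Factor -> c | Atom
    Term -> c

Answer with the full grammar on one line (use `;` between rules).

Expr -> c | Atom | b Factor; Atom -> c | c b c; Factor -> c | Atom

Generating nonterminals: {Atom, Expr, Factor, Term}.
Reachable from Expr after that: {Atom, Expr, Factor}.
Removed useless symbols: {Term} and every production mentioning them.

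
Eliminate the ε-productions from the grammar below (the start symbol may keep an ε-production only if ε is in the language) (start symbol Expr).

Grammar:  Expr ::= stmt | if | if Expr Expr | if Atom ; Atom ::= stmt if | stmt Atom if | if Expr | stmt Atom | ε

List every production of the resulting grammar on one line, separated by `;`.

Expr ::= stmt | if | if Expr Expr | if Atom; Atom ::= stmt if | stmt Atom if | if Expr | stmt Atom | stmt

The nullable symbols are {Atom}.
ε ∉ L(G), so no ε-production is kept.
Add the nullable-subset variants: Atom → stmt Atom gives stmt Atom | stmt.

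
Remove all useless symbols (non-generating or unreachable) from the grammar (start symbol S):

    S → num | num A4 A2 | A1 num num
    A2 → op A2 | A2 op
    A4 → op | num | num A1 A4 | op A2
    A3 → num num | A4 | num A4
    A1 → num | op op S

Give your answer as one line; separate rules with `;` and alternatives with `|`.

Generating nonterminals: {A1, A3, A4, S}.
Reachable from S after that: {A1, S}.
Removed useless symbols: {A2, A3, A4} and every production mentioning them.

S → num | A1 num num; A1 → num | op op S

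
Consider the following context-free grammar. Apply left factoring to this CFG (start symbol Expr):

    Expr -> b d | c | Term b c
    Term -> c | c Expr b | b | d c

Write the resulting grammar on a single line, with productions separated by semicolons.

Term has alternatives sharing prefix 'c': factor to Term → c Term1 with Term1 → ε | Expr b.

Expr -> b d | c | Term b c; Term -> b | d c | c Term1; Term1 -> ε | Expr b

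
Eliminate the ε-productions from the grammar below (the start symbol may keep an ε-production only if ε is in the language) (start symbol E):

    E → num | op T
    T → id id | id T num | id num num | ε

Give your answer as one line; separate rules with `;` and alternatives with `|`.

E → num | op T | op; T → id id | id T num | id num | id num num

Nullable set = {T}.
ε ∉ L(G), so no ε-production is kept.
Expand every rule over subsets of its nullable positions: E → op T gives op T | op. T → id T num gives id T num | id num.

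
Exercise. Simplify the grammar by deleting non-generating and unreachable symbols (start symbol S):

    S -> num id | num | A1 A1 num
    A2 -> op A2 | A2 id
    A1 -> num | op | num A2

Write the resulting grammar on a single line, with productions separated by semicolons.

S -> num id | num | A1 A1 num; A1 -> num | op

Generating nonterminals: {A1, S}.
Reachable from S after that: {A1, S}.
Removed useless symbols: {A2} and every production mentioning them.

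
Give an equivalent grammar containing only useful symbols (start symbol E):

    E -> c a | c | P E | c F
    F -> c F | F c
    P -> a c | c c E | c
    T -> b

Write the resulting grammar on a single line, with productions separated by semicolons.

E -> c a | c | P E; P -> a c | c c E | c

Generating nonterminals: {E, P, T}.
Reachable from E after that: {E, P}.
Removed useless symbols: {F, T} and every production mentioning them.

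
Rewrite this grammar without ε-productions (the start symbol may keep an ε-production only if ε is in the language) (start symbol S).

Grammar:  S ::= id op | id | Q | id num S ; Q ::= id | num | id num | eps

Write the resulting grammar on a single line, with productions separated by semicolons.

S ::= id op | id | Q | id num S | id num | ε; Q ::= id | num | id num

The nullable symbols are {Q, S}.
ε ∈ L(G) since S is nullable, so keep S → ε.
For each production, add variants omitting each subset of nullable occurrences: S → id num S gives id num S | id num.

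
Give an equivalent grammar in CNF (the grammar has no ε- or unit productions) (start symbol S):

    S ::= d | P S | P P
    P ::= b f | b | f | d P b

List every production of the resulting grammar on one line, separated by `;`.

S ::= d | P S | P P; P ::= X1 X2 | b | f | X3 Y1; X1 ::= b; X2 ::= f; X3 ::= d; Y1 ::= P X1

Introduce a nonterminal for each terminal appearing in a rule of length ≥ 2: X1 → b, X2 → f, X3 → d.
Binarize each right-hand side of length ≥ 3 by chaining fresh nonterminals (Y1, Y2, …): affected rules were P → X3 P X1.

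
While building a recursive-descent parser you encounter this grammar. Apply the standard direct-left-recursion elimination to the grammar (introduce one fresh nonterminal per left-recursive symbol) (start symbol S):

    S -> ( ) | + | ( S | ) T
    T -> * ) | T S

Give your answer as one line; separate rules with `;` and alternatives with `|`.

S -> ( ) | + | ( S | ) T; T -> * ) T'; T' -> S T' | ε

T is directly left-recursive.
For T: α = {S}, β = {* )}. Rewrite as T → β T' and T' → α T' | ε.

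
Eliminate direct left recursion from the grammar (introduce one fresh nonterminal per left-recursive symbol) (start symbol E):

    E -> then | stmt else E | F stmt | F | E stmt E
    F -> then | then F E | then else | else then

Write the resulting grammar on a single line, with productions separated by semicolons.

E -> then E' | stmt else E E' | F stmt E' | F E'; F -> then | then F E | then else | else then; E' -> stmt E E' | ε

Left recursion appears on E.
For E: α = {stmt E}, β = {then, stmt else E, F stmt, F}. Rewrite as E → β E' and E' → α E' | ε.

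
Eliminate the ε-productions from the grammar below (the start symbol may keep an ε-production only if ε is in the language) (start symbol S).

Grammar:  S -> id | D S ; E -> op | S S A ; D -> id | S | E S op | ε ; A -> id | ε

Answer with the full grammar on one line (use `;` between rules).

Nullable nonterminals: {A, D}.
ε ∉ L(G), so no ε-production is kept.
Expand every rule over subsets of its nullable positions: E → S S A gives S S A | S S.

S -> id | D S; E -> op | S S A | S S; D -> id | S | E S op; A -> id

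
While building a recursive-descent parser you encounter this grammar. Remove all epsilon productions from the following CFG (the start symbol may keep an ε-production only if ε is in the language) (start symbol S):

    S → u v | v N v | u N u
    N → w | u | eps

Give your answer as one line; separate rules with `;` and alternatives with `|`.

Nullable set = {N}.
ε ∉ L(G), so no ε-production is kept.
For each production, add variants omitting each subset of nullable occurrences: S → v N v gives v N v | v v. S → u N u gives u N u | u u.

S → u v | v N v | v v | u N u | u u; N → w | u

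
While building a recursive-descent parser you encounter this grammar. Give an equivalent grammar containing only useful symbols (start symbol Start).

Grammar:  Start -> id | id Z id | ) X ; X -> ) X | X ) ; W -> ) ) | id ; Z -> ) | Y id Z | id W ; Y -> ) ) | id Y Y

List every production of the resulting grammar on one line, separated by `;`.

Generating nonterminals: {Start, W, Y, Z}.
Reachable from Start after that: {Start, W, Y, Z}.
Removed useless symbols: {X} and every production mentioning them.

Start -> id | id Z id; W -> ) ) | id; Z -> ) | Y id Z | id W; Y -> ) ) | id Y Y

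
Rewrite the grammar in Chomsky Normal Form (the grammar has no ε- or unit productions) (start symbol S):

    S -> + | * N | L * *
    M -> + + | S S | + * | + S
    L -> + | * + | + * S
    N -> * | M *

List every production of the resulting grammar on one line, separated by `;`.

Introduce a nonterminal for each terminal appearing in a rule of length ≥ 2: X1 → *, X2 → +.
Binarize each right-hand side of length ≥ 3 by chaining fresh nonterminals (Y1, Y2, …): affected rules were S → L X1 X1; L → X2 X1 S.

S -> + | X1 N | L Y1; M -> X2 X2 | S S | X2 X1 | X2 S; L -> + | X1 X2 | X2 Y2; N -> * | M X1; X1 -> *; X2 -> +; Y1 -> X1 X1; Y2 -> X1 S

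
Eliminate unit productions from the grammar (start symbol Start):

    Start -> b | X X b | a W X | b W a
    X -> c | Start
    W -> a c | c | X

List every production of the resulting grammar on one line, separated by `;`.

Unit pairs: W ⇒* {Start, X}; X ⇒* {Start}.
For every A with A ⇒* B via unit rules, add B's non-unit alternatives to A; then delete every rule of the form X → Y.

Start -> b | X X b | a W X | b W a; X -> b | X X b | a W X | b W a | c; W -> b | X X b | a W X | b W a | c | a c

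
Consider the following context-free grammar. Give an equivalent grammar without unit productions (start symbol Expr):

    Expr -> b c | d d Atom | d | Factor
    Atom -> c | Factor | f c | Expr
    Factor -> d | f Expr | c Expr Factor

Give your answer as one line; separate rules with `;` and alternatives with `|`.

Expr -> d | f Expr | c Expr Factor | b c | d d Atom; Atom -> c | f c | d | f Expr | c Expr Factor | b c | d d Atom; Factor -> d | f Expr | c Expr Factor

Unit pairs: Atom ⇒* {Expr, Factor}; Expr ⇒* {Factor}.
Replace each nonterminal's rules with the union of the non-unit rules of every nonterminal it unit-derives.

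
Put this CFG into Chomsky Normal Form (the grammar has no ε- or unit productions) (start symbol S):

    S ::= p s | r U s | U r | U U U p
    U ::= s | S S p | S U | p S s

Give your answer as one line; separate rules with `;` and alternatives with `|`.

S ::= X1 X2 | X3 Y1 | U X3 | U Y2; U ::= s | S Y4 | S U | X1 Y5; X1 ::= p; X2 ::= s; X3 ::= r; Y1 ::= U X2; Y2 ::= U Y3; Y3 ::= U X1; Y4 ::= S X1; Y5 ::= S X2

Introduce a nonterminal for each terminal appearing in a rule of length ≥ 2: X1 → p, X2 → s, X3 → r.
Binarize each right-hand side of length ≥ 3 by chaining fresh nonterminals (Y1, Y2, …): affected rules were S → X3 U X2; S → U U U X1; U → S S X1; U → X1 S X2.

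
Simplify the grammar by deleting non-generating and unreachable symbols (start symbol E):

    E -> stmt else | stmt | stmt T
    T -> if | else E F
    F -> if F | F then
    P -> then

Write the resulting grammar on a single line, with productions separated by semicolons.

E -> stmt else | stmt | stmt T; T -> if

Generating nonterminals: {E, P, T}.
Reachable from E after that: {E, T}.
Removed useless symbols: {F, P} and every production mentioning them.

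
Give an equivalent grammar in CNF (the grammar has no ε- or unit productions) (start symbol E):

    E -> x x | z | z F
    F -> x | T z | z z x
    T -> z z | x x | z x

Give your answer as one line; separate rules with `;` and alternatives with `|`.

E -> X1 X1 | z | X2 F; F -> x | T X2 | X2 Y1; T -> X2 X2 | X1 X1 | X2 X1; X1 -> x; X2 -> z; Y1 -> X2 X1

Introduce a nonterminal for each terminal appearing in a rule of length ≥ 2: X1 → x, X2 → z.
Binarize each right-hand side of length ≥ 3 by chaining fresh nonterminals (Y1, Y2, …): affected rules were F → X2 X2 X1.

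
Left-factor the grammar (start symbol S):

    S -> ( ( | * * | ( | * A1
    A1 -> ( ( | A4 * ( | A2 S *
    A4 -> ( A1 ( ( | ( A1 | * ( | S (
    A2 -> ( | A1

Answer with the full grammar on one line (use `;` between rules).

S has alternatives sharing prefix '(': factor to S → ( S' with S' → ( | ε.
S has alternatives sharing prefix '*': factor to S → * S'' with S'' → * | A1.
A4 has alternatives sharing prefix '( A1': factor to A4 → ( A1 A4' with A4' → ( ( | ε.

S -> ( S' | * S''; A1 -> ( ( | A4 * ( | A2 S *; A4 -> * ( | S ( | ( A1 A4'; A2 -> ( | A1; S' -> ( | eps; S'' -> * | A1; A4' -> ( ( | eps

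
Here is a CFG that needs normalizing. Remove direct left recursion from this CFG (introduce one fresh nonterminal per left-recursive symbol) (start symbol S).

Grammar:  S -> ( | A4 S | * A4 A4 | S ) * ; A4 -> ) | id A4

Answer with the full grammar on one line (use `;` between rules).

Directly left-recursive nonterminal: S.
For S: α = {) *}, β = {(, A4 S, * A4 A4}. Rewrite as S → β S' and S' → α S' | ε.

S -> ( S' | A4 S S' | * A4 A4 S'; A4 -> ) | id A4; S' -> ) * S' | epsilon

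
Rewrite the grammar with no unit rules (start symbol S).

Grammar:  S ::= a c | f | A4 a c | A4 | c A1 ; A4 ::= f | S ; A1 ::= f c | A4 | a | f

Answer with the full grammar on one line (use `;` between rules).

Unit pairs: A1 ⇒* {A4, S}; A4 ⇒* {S}; S ⇒* {A4}.
Replace each nonterminal's rules with the union of the non-unit rules of every nonterminal it unit-derives.

S ::= f | a c | A4 a c | c A1; A4 ::= f | a c | A4 a c | c A1; A1 ::= f | f c | a | a c | A4 a c | c A1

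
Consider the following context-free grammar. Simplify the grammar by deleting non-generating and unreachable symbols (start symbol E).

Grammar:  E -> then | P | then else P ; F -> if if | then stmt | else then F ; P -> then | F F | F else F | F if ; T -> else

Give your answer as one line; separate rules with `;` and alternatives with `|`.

E -> then | P | then else P; F -> if if | then stmt | else then F; P -> then | F F | F else F | F if

Generating nonterminals: {E, F, P, T}.
Reachable from E after that: {E, F, P}.
Removed useless symbols: {T} and every production mentioning them.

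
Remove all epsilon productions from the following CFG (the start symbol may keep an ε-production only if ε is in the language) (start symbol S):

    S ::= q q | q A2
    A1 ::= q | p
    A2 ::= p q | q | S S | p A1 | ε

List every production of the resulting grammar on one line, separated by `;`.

The nullable symbols are {A2}.
ε ∉ L(G), so no ε-production is kept.
Expand every rule over subsets of its nullable positions: S → q A2 gives q A2 | q.

S ::= q q | q A2 | q; A1 ::= q | p; A2 ::= p q | q | S S | p A1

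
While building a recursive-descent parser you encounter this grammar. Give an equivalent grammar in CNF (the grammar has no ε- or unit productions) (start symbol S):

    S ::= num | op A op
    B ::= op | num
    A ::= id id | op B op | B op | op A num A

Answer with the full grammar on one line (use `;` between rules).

Introduce a nonterminal for each terminal appearing in a rule of length ≥ 2: X1 → op, X2 → id, X3 → num.
Binarize each right-hand side of length ≥ 3 by chaining fresh nonterminals (Y1, Y2, …): affected rules were S → X1 A X1; A → X1 B X1; A → X1 A X3 A.

S ::= num | X1 Y1; B ::= op | num; A ::= X2 X2 | X1 Y2 | B X1 | X1 Y3; X1 ::= op; X2 ::= id; X3 ::= num; Y1 ::= A X1; Y2 ::= B X1; Y3 ::= A Y4; Y4 ::= X3 A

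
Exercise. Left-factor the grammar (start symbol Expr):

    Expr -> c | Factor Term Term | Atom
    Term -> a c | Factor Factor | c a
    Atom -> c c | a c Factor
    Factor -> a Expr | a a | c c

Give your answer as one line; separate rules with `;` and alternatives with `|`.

Factor has alternatives sharing prefix 'a': factor to Factor → a Factor1 with Factor1 → Expr | a.

Expr -> c | Factor Term Term | Atom; Term -> a c | Factor Factor | c a; Atom -> c c | a c Factor; Factor -> c c | a Factor1; Factor1 -> Expr | a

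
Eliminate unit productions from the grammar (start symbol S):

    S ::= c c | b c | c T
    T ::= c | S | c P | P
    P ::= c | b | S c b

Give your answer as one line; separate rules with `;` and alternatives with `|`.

Unit pairs: T ⇒* {P, S}.
For each unit pair (A, B), copy every non-unit production of B to A, then drop all unit productions.

S ::= c c | b c | c T; T ::= c c | b c | c T | c | b | S c b | c P; P ::= c | b | S c b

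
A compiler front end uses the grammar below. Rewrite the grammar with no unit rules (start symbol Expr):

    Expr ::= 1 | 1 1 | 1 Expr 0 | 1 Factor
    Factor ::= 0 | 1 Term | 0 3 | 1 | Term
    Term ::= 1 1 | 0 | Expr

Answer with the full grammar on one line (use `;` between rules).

Expr ::= 1 | 1 1 | 1 Expr 0 | 1 Factor; Factor ::= 1 1 | 0 | 1 Term | 0 3 | 1 | 1 Expr 0 | 1 Factor; Term ::= 1 1 | 0 | 1 | 1 Expr 0 | 1 Factor

Unit pairs: Factor ⇒* {Expr, Term}; Term ⇒* {Expr}.
For every A with A ⇒* B via unit rules, add B's non-unit alternatives to A; then delete every rule of the form X → Y.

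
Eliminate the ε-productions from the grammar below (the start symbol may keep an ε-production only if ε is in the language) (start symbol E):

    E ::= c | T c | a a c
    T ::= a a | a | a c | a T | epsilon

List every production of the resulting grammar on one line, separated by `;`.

The nullable symbols are {T}.
ε ∉ L(G), so no ε-production is kept.

E ::= c | T c | a a c; T ::= a a | a | a c | a T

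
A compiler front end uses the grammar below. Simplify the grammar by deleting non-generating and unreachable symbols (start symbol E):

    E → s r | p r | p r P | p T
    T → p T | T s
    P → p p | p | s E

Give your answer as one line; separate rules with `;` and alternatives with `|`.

E → s r | p r | p r P; P → p p | p | s E

Generating nonterminals: {E, P}.
Reachable from E after that: {E, P}.
Removed useless symbols: {T} and every production mentioning them.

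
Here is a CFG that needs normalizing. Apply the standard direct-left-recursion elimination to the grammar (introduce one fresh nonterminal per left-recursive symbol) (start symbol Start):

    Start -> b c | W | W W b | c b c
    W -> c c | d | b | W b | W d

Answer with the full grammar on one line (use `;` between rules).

Left recursion appears on W.
For W: α = {b, d}, β = {c c, d, b}. Rewrite as W → β W1 and W1 → α W1 | ε.

Start -> b c | W | W W b | c b c; W -> c c W1 | d W1 | b W1; W1 -> b W1 | d W1 | ε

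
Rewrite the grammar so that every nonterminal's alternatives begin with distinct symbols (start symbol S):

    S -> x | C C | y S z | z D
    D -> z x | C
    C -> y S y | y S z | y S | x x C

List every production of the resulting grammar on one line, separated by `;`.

S -> x | C C | y S z | z D; D -> z x | C; C -> x x C | y S C'; C' -> y | z | ε

C has alternatives sharing prefix 'y S': factor to C → y S C' with C' → y | z | ε.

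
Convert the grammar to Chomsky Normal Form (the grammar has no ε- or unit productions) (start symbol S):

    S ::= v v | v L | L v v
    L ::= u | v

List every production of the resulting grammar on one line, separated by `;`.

S ::= X1 X1 | X1 L | L Y1; L ::= u | v; X1 ::= v; Y1 ::= X1 X1

Introduce a nonterminal for each terminal appearing in a rule of length ≥ 2: X1 → v.
Binarize each right-hand side of length ≥ 3 by chaining fresh nonterminals (Y1, Y2, …): affected rules were S → L X1 X1.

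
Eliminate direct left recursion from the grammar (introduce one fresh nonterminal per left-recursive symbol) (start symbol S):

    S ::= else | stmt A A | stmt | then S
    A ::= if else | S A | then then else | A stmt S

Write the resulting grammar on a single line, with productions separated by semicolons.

Directly left-recursive nonterminal: A.
For A: α = {stmt S}, β = {if else, S A, then then else}. Rewrite as A → β A' and A' → α A' | ε.

S ::= else | stmt A A | stmt | then S; A ::= if else A' | S A A' | then then else A'; A' ::= stmt S A' | epsilon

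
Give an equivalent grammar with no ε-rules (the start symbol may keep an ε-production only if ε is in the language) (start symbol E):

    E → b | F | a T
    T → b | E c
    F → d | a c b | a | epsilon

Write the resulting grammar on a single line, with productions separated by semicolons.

Nullable nonterminals: {E, F}.
ε ∈ L(G) since E is nullable, so keep E → ε.
Expand every rule over subsets of its nullable positions: T → E c gives E c | c.

E → b | F | a T | ε; T → b | E c | c; F → d | a c b | a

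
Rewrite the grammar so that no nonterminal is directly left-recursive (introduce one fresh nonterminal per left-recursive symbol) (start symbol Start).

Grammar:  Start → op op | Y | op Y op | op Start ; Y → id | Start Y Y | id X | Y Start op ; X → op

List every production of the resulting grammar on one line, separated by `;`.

Directly left-recursive nonterminal: Y.
For Y: α = {Start op}, β = {id, Start Y Y, id X}. Rewrite as Y → β Y1 and Y1 → α Y1 | ε.

Start → op op | Y | op Y op | op Start; Y → id Y1 | Start Y Y Y1 | id X Y1; X → op; Y1 → Start op Y1 | ε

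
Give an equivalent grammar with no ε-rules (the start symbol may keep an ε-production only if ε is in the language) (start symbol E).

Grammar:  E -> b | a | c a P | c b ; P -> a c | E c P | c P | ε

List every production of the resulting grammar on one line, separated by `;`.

Nullable set = {P}.
ε ∉ L(G), so no ε-production is kept.
Add the nullable-subset variants: E → c a P gives c a P | c a. P → E c P gives E c P | E c. P → c P gives c P | c.

E -> b | a | c a P | c a | c b; P -> a c | E c P | E c | c P | c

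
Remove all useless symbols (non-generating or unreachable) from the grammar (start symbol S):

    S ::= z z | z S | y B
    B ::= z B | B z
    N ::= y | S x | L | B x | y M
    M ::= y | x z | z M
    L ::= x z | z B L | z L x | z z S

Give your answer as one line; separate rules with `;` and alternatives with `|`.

Generating nonterminals: {L, M, N, S}.
Reachable from S after that: {S}.
Removed useless symbols: {B, L, M, N} and every production mentioning them.

S ::= z z | z S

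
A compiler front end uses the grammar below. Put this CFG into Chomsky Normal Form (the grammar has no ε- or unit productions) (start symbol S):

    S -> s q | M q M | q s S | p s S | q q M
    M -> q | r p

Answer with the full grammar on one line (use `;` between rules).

Introduce a nonterminal for each terminal appearing in a rule of length ≥ 2: X1 → s, X2 → q, X3 → p, X4 → r.
Binarize each right-hand side of length ≥ 3 by chaining fresh nonterminals (Y1, Y2, …): affected rules were S → M X2 M; S → X2 X1 S; S → X3 X1 S; S → X2 X2 M.

S -> X1 X2 | M Y1 | X2 Y2 | X3 Y3 | X2 Y4; M -> q | X4 X3; X1 -> s; X2 -> q; X3 -> p; X4 -> r; Y1 -> X2 M; Y2 -> X1 S; Y3 -> X1 S; Y4 -> X2 M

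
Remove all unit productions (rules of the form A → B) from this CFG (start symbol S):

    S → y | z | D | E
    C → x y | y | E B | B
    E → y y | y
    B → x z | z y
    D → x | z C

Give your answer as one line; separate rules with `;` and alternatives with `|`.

S → y y | y | x | z C | z; C → x z | z y | x y | y | E B; E → y y | y; B → x z | z y; D → x | z C

Unit pairs: C ⇒* {B}; S ⇒* {D, E}.
Replace each nonterminal's rules with the union of the non-unit rules of every nonterminal it unit-derives.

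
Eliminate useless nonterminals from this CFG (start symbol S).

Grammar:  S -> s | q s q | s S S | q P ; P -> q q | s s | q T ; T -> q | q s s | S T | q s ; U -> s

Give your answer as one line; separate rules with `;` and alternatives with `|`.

Generating nonterminals: {P, S, T, U}.
Reachable from S after that: {P, S, T}.
Removed useless symbols: {U} and every production mentioning them.

S -> s | q s q | s S S | q P; P -> q q | s s | q T; T -> q | q s s | S T | q s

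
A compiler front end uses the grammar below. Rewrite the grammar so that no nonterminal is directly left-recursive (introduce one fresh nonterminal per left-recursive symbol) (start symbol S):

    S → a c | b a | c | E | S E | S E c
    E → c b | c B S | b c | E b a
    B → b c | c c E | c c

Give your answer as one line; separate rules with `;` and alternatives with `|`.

S, E are directly left-recursive.
For S: α = {E, E c}, β = {a c, b a, c, E}. Rewrite as S → β S' and S' → α S' | ε.
For E: α = {b a}, β = {c b, c B S, b c}. Rewrite as E → β E' and E' → α E' | ε.

S → a c S' | b a S' | c S' | E S'; E → c b E' | c B S E' | b c E'; B → b c | c c E | c c; S' → E S' | E c S' | ε; E' → b a E' | ε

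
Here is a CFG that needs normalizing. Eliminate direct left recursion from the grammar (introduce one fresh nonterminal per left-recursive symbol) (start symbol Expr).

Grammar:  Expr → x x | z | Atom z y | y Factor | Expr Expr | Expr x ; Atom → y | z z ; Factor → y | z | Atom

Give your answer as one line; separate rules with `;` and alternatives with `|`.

Expr → x x Expr1 | z Expr1 | Atom z y Expr1 | y Factor Expr1; Atom → y | z z; Factor → y | z | Atom; Expr1 → Expr Expr1 | x Expr1 | ε

Directly left-recursive nonterminal: Expr.
For Expr: α = {Expr, x}, β = {x x, z, Atom z y, y Factor}. Rewrite as Expr → β Expr1 and Expr1 → α Expr1 | ε.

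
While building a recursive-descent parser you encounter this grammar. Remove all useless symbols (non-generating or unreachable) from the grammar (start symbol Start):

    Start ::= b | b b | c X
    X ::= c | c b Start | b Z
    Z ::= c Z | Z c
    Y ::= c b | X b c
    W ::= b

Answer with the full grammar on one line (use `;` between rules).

Generating nonterminals: {Start, W, X, Y}.
Reachable from Start after that: {Start, X}.
Removed useless symbols: {W, Y, Z} and every production mentioning them.

Start ::= b | b b | c X; X ::= c | c b Start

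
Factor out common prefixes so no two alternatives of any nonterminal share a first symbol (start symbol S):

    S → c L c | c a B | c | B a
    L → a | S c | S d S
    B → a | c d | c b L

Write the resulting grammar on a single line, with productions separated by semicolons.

S → B a | c S'; L → a | S L'; B → a | c B'; S' → L c | a B | eps; L' → c | d S; B' → d | b L

S has alternatives sharing prefix 'c': factor to S → c S' with S' → L c | a B | ε.
L has alternatives sharing prefix 'S': factor to L → S L' with L' → c | d S.
B has alternatives sharing prefix 'c': factor to B → c B' with B' → d | b L.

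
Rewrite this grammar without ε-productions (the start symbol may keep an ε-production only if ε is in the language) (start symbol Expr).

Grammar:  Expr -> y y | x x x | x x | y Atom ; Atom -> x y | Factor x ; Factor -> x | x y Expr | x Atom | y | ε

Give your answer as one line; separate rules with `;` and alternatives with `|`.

Expr -> y y | x x x | x x | y Atom; Atom -> x y | Factor x | x; Factor -> x | x y Expr | x Atom | y

Nullable nonterminals: {Factor}.
ε ∉ L(G), so no ε-production is kept.
Add the nullable-subset variants: Atom → Factor x gives Factor x | x.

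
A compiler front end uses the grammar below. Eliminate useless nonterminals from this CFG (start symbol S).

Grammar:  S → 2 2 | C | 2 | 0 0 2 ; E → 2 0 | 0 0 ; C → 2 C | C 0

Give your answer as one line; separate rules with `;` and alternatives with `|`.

Generating nonterminals: {E, S}.
Reachable from S after that: {S}.
Removed useless symbols: {C, E} and every production mentioning them.

S → 2 2 | 2 | 0 0 2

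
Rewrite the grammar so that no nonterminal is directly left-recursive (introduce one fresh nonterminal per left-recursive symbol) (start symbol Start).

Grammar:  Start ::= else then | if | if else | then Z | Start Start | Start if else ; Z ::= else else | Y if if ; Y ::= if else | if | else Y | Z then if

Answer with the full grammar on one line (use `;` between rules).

Start is directly left-recursive.
For Start: α = {Start, if else}, β = {else then, if, if else, then Z}. Rewrite as Start → β Start1 and Start1 → α Start1 | ε.

Start ::= else then Start1 | if Start1 | if else Start1 | then Z Start1; Z ::= else else | Y if if; Y ::= if else | if | else Y | Z then if; Start1 ::= Start Start1 | if else Start1 | ε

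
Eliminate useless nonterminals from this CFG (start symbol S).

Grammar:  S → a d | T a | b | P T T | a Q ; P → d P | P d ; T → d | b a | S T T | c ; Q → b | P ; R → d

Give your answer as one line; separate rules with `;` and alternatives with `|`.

Generating nonterminals: {Q, R, S, T}.
Reachable from S after that: {Q, S, T}.
Removed useless symbols: {P, R} and every production mentioning them.

S → a d | T a | b | a Q; T → d | b a | S T T | c; Q → b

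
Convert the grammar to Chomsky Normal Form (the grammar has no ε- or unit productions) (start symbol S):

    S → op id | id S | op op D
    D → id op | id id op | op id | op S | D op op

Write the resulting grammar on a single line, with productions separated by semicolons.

Introduce a nonterminal for each terminal appearing in a rule of length ≥ 2: X1 → op, X2 → id.
Binarize each right-hand side of length ≥ 3 by chaining fresh nonterminals (Y1, Y2, …): affected rules were S → X1 X1 D; D → X2 X2 X1; D → D X1 X1.

S → X1 X2 | X2 S | X1 Y1; D → X2 X1 | X2 Y2 | X1 X2 | X1 S | D Y3; X1 → op; X2 → id; Y1 → X1 D; Y2 → X2 X1; Y3 → X1 X1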